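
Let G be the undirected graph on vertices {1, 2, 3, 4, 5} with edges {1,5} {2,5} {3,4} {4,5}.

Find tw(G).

A width-1 tree decomposition is:
Bags: B1 = {1, 5}  B2 = {4, 5}  B3 = {2, 5}  B4 = {3, 4}
Tree: B1–B2, B2–B3, B2–B4
The largest bag has 2 vertices, giving width 1; this decomposition certifies tw(G) ≤ 1. Since G has at least one edge (e.g. 5–1), it is not an edgeless graph, so tw(G) ≥ 1. Hence tw(G) = 1 exactly.

1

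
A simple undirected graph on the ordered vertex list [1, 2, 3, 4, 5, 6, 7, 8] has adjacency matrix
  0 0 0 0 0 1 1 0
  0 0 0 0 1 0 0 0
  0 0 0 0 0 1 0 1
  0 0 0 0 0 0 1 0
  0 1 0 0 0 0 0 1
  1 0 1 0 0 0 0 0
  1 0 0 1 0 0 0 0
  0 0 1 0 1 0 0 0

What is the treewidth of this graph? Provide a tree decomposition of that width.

Treewidth 1.
One optimal decomposition is:
Bags: B1 = {2, 5}  B2 = {5, 8}  B3 = {3, 8}  B4 = {3, 6}  B5 = {1, 6}  B6 = {1, 7}  B7 = {4, 7}
Tree: B1–B2, B2–B3, B3–B4, B4–B5, B5–B6, B6–B7

The largest bag has 2 vertices, giving width 1; this decomposition certifies tw(G) ≤ 1. Since G has at least one edge (e.g. 2–5), it is not an edgeless graph, so tw(G) ≥ 1. Hence tw(G) = 1 exactly.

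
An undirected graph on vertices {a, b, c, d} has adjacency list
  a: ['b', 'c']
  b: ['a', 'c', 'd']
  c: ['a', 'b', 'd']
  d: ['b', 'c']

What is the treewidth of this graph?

A width-2 tree decomposition is:
Bags: B1 = {a, b, c}  B2 = {b, c, d}
Tree: B1–B2
Each bag holds 3 vertices, so the decomposition has width 2, which upper-bounds the treewidth. For the lower bound, the 3 vertices {b, c, d} are pairwise adjacent, and any tree decomposition puts a clique entirely inside one bag — forcing width ≥ 2. Hence tw(G) = 2 exactly.

2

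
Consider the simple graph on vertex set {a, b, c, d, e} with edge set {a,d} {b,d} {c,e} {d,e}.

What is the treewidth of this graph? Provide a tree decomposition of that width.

Treewidth 1.
One optimal decomposition is:
Bags: B1 = {b, d}  B2 = {d, e}  B3 = {a, d}  B4 = {c, e}
Tree: B1–B2, B1–B3, B2–B4

Each bag holds 2 vertices, so the decomposition has width 1, which upper-bounds the treewidth. Any graph with an edge has treewidth ≥ 1, and G has the edge b–d. Therefore the treewidth is 1.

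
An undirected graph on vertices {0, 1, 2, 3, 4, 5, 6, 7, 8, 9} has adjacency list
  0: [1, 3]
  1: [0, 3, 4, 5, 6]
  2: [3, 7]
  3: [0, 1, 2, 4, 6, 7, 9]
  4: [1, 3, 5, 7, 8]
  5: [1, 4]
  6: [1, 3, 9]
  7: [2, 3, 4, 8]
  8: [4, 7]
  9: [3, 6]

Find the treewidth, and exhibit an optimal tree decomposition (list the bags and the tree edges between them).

Treewidth 2.
One such decomposition:
Bags: B1 = {1, 3, 6}  B2 = {1, 3, 4}  B3 = {3, 4, 7}  B4 = {3, 6, 9}  B5 = {0, 1, 3}  B6 = {2, 3, 7}  B7 = {4, 7, 8}  B8 = {1, 4, 5}
Tree: B1–B2, B2–B3, B1–B4, B2–B5, B3–B6, B3–B7, B2–B8

Each bag holds 3 vertices, so the decomposition has width 2, which upper-bounds the treewidth. Conversely, {4, 7, 8} is a clique of size 3, and the vertices of any clique must share a bag in every tree decomposition; so some bag has ≥ 3 vertices and tw(G) ≥ 2. The upper and lower bounds meet at 2, so that is the treewidth.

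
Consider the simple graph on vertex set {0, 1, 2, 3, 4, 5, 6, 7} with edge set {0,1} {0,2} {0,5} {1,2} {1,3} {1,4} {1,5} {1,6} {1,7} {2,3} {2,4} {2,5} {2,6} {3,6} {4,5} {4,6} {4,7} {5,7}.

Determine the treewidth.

A width-3 tree decomposition is:
Bags: B1 = {1, 2, 3, 6}  B2 = {1, 2, 4, 6}  B3 = {1, 2, 4, 5}  B4 = {0, 1, 2, 5}  B5 = {1, 4, 5, 7}
Tree: B1–B2, B2–B3, B3–B4, B3–B5
Every bag has size at most 4, so the width is 4 − 1 = 3 and tw(G) ≤ 3. Conversely, {0, 1, 2, 5} is a clique of size 4, and the vertices of any clique must share a bag in every tree decomposition; so some bag has ≥ 4 vertices and tw(G) ≥ 3. Combining the bounds, tw(G) = 3.

3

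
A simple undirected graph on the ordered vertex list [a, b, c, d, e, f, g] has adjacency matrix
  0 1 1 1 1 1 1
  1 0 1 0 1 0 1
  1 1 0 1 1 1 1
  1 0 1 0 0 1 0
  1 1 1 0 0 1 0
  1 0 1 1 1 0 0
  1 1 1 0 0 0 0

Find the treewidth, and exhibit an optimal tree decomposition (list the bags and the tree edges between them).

Treewidth 3.
One such decomposition:
Bags: B1 = {a, c, e, f}  B2 = {a, b, c, e}  B3 = {a, b, c, g}  B4 = {a, c, d, f}
Tree: B1–B2, B2–B3, B1–B4

The largest bag has 4 vertices, giving width 3; this decomposition certifies tw(G) ≤ 3. Conversely, {a, b, c, g} is a clique of size 4, and the vertices of any clique must share a bag in every tree decomposition; so some bag has ≥ 4 vertices and tw(G) ≥ 3. The upper and lower bounds meet at 3, so that is the treewidth.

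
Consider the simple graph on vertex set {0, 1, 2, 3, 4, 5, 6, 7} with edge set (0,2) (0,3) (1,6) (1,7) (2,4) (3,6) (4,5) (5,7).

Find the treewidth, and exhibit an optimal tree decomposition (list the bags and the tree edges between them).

Treewidth 2.
Bags: B1 = {4, 5, 7}  B2 = {2, 4, 7}  B3 = {0, 2, 7}  B4 = {0, 3, 7}  B5 = {3, 6, 7}  B6 = {1, 6, 7}
Tree: B1–B2, B2–B3, B3–B4, B4–B5, B5–B6

Each bag holds 3 vertices, so the decomposition has width 2, which upper-bounds the treewidth. Since 7–5–4–2–0–3–6–1–7 is a cycle in G, G is not acyclic. Forests are exactly the graphs of treewidth ≤ 1, so tw(G) ≥ 2. Therefore the treewidth is 2.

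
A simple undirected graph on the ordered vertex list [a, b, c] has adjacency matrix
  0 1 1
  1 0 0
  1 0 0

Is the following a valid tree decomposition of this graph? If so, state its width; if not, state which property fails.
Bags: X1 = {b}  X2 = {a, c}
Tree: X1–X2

A tree decomposition must satisfy three properties: every vertex lies in some bag; for every edge, both endpoints lie together in some bag; and for every vertex, the bags containing it form a connected subtree. Here edge (a,b) lies in no bag, so the decomposition is invalid.

No — edge (a,b) lies in no bag.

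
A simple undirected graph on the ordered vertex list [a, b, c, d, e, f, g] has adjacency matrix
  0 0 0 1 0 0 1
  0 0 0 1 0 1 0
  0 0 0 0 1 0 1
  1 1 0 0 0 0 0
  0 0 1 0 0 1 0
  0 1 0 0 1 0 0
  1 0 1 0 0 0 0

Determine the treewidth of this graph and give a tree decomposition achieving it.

Each bag holds 3 vertices, so the decomposition has width 2, which upper-bounds the treewidth. Since c–g–a–d–b–f–e–c is a cycle in G, G is not acyclic. Forests are exactly the graphs of treewidth ≤ 1, so tw(G) ≥ 2. Hence tw(G) = 2 exactly.

Treewidth 2.
One optimal decomposition is:
Bags: B1 = {a, c, g}  B2 = {a, c, d}  B3 = {b, c, d}  B4 = {b, c, f}  B5 = {c, e, f}
Tree: B1–B2, B2–B3, B3–B4, B4–B5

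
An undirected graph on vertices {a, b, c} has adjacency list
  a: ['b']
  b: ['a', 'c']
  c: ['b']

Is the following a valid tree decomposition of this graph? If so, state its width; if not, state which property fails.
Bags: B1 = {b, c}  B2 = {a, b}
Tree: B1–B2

Yes; width 1.

Checking the three conditions: (i) the bags cover all of {a, b, c}; (ii) for each edge, some bag contains both endpoints; (iii) the bags containing any fixed vertex form a subtree. All hold, so the decomposition is valid with width 2 − 1 = 1.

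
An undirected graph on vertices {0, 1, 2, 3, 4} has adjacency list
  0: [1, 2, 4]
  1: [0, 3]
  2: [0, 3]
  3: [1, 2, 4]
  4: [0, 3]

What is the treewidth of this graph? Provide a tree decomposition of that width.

Treewidth 2.
One such decomposition:
Bags: B1 = {0, 2, 3}  B2 = {0, 3, 4}  B3 = {0, 1, 3}
Tree: B1–B2, B2–B3

The largest bag has 3 vertices, giving width 2; this decomposition certifies tw(G) ≤ 2. For the lower bound, G contains the cycle 2–3–4–0–2, so G is not a forest; only forests have treewidth ≤ 1, hence tw(G) ≥ 2. Hence tw(G) = 2 exactly.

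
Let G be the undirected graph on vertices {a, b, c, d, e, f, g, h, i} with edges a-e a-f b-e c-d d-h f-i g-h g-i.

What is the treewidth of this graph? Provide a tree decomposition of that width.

Treewidth 1.
Bags: B1 = {b, e}  B2 = {a, e}  B3 = {a, f}  B4 = {f, i}  B5 = {g, i}  B6 = {g, h}  B7 = {d, h}  B8 = {c, d}
Tree: B1–B2, B2–B3, B3–B4, B4–B5, B5–B6, B6–B7, B7–B8

The largest bag has 2 vertices, giving width 1; this decomposition certifies tw(G) ≤ 1. Any graph with an edge has treewidth ≥ 1, and G has the edge b–e. Therefore the treewidth is 1.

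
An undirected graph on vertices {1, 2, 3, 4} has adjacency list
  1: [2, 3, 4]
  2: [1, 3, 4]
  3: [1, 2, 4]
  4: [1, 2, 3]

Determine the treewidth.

3

A width-3 tree decomposition is:
Bags: B1 = {1, 2, 3, 4}
Tree: (single bag)
With just one bag of size 4, the width is 4 − 1 = 3, so tw(G) ≤ 3. On the other hand G contains the 4-clique {1, 2, 3, 4}. A clique must lie in a single bag of any decomposition, so no decomposition can have width below 3. Hence tw(G) = 3 exactly.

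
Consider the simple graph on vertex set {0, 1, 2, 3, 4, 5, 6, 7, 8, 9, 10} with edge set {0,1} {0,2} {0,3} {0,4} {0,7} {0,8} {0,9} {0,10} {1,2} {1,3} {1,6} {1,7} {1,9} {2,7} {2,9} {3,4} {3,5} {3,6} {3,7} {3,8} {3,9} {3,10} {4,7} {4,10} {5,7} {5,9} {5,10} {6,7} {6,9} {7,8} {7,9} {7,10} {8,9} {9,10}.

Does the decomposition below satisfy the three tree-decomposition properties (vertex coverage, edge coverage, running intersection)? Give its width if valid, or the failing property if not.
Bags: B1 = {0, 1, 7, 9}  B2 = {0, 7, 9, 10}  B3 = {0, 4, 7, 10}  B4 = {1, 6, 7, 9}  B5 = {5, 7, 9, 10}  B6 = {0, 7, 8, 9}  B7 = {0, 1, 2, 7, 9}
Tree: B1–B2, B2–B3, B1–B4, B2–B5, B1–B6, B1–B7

No — vertex 3 appears in no bag.

A tree decomposition must satisfy three properties: every vertex lies in some bag; for every edge, both endpoints lie together in some bag; and for every vertex, the bags containing it form a connected subtree. Here vertex 3 appears in no bag, so the decomposition is invalid.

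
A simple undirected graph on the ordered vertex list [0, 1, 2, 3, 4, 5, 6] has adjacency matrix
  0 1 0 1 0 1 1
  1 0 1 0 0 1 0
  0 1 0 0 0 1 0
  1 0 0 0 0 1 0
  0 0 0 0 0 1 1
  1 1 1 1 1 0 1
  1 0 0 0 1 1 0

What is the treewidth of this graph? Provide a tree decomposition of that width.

Treewidth 2.
One optimal decomposition is:
Bags: B1 = {1, 2, 5}  B2 = {0, 1, 5}  B3 = {0, 5, 6}  B4 = {0, 3, 5}  B5 = {4, 5, 6}
Tree: B1–B2, B2–B3, B3–B4, B3–B5

The largest bag has 3 vertices, giving width 2; this decomposition certifies tw(G) ≤ 2. Conversely, {0, 1, 5} is a clique of size 3, and the vertices of any clique must share a bag in every tree decomposition; so some bag has ≥ 3 vertices and tw(G) ≥ 2. Hence tw(G) = 2 exactly.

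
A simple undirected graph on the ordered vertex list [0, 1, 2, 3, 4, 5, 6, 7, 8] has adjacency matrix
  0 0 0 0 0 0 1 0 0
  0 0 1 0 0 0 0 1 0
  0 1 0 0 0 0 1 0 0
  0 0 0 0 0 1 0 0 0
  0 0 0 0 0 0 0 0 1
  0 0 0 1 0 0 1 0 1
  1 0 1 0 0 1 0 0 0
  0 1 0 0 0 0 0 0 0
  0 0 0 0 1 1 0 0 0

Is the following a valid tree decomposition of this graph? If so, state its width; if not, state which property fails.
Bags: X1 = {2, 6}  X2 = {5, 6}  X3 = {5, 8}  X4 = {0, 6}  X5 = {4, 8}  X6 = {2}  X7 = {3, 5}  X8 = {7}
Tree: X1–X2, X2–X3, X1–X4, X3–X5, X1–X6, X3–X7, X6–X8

No — vertex 1 appears in no bag.

A tree decomposition must satisfy three properties: every vertex lies in some bag; for every edge, both endpoints lie together in some bag; and for every vertex, the bags containing it form a connected subtree. Here vertex 1 appears in no bag, so the decomposition is invalid.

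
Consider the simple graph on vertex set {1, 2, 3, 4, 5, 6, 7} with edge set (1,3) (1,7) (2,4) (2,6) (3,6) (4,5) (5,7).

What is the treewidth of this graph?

A width-2 tree decomposition is:
Bags: B1 = {1, 5, 7}  B2 = {1, 3, 5}  B3 = {3, 5, 6}  B4 = {2, 5, 6}  B5 = {2, 4, 5}
Tree: B1–B2, B2–B3, B3–B4, B4–B5
The largest bag has 3 vertices, giving width 2; this decomposition certifies tw(G) ≤ 2. For the lower bound, G contains the cycle 5–7–1–3–6–2–4–5, so G is not a forest; only forests have treewidth ≤ 1, hence tw(G) ≥ 2. Hence tw(G) = 2 exactly.

2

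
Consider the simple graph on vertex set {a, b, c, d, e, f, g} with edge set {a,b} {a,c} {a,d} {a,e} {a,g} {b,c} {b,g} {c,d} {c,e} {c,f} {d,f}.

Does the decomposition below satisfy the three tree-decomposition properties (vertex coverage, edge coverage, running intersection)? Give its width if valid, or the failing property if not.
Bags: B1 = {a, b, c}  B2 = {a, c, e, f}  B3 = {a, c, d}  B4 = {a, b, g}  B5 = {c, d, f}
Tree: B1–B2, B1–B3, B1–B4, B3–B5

A tree decomposition must satisfy three properties: every vertex lies in some bag; for every edge, both endpoints lie together in some bag; and for every vertex, the bags containing it form a connected subtree. Here bags containing vertex f are not connected in the tree, so the decomposition is invalid.

No — bags containing vertex f are not connected in the tree.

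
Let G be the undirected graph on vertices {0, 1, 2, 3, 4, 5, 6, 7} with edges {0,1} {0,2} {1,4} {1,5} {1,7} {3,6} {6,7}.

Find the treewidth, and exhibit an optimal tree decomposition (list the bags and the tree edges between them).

The largest bag has 2 vertices, giving width 1; this decomposition certifies tw(G) ≤ 1. G has an edge, so its treewidth is at least 1. Combining the bounds, tw(G) = 1.

Treewidth 1.
One such decomposition:
Bags: B1 = {0, 1}  B2 = {1, 7}  B3 = {1, 5}  B4 = {1, 4}  B5 = {6, 7}  B6 = {3, 6}  B7 = {0, 2}
Tree: B1–B2, B1–B3, B1–B4, B2–B5, B5–B6, B1–B7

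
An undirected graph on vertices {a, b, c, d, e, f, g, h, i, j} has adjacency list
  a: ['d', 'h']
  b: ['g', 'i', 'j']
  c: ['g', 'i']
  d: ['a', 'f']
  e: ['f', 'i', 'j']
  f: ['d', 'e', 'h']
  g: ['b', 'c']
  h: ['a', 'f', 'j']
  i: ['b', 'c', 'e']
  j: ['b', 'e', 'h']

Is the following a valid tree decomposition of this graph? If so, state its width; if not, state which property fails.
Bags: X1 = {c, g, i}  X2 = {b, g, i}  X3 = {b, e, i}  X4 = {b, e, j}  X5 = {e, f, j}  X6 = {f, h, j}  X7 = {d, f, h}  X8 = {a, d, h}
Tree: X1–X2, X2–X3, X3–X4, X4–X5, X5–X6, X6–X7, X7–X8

Yes; width 2.

Vertex coverage: the bags together contain {a, b, c, d, e, f, g, h, i, j}, the full vertex set. Edge coverage: each edge of G has both endpoints in at least one bag. Running intersection: for every vertex, the bags containing it form a connected subtree. All three properties hold, so this is a valid tree decomposition of width max|bag| − 1 = 2, and hence tw(G) ≤ 2.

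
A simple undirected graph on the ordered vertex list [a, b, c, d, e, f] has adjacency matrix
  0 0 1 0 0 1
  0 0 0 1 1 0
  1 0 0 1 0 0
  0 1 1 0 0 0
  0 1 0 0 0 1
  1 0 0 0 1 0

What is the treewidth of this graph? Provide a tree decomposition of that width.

Treewidth 2.
One such decomposition:
Bags: B1 = {b, d, e}  B2 = {c, d, e}  B3 = {a, c, e}  B4 = {a, e, f}
Tree: B1–B2, B2–B3, B3–B4

Each bag holds 3 vertices, so the decomposition has width 2, which upper-bounds the treewidth. Since e–b–d–c–a–f–e is a cycle in G, G is not acyclic. Forests are exactly the graphs of treewidth ≤ 1, so tw(G) ≥ 2. The upper and lower bounds meet at 2, so that is the treewidth.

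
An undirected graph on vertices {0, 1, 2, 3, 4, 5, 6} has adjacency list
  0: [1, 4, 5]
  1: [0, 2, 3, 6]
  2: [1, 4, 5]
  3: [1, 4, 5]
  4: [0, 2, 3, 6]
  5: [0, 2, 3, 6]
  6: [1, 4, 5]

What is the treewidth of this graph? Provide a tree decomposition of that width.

The largest bag has 4 vertices, giving width 3; this decomposition certifies tw(G) ≤ 3. For the lower bound: the 4 vertex sets {2,4}, {3,5}, {1}, {6} are disjoint, each induces a connected subgraph, and every pair is joined by at least one edge of G. Contracting each set to a single vertex therefore yields K_{4} as a minor, and since treewidth is minor-monotone, tw(G) ≥ tw(K_{4}) = 3. Therefore the treewidth is 3.

Treewidth 3.
One such decomposition:
Bags: B1 = {1, 2, 4, 5}  B2 = {1, 3, 4, 5}  B3 = {1, 4, 5, 6}  B4 = {0, 1, 4, 5}
Tree: B1–B2, B2–B3, B3–B4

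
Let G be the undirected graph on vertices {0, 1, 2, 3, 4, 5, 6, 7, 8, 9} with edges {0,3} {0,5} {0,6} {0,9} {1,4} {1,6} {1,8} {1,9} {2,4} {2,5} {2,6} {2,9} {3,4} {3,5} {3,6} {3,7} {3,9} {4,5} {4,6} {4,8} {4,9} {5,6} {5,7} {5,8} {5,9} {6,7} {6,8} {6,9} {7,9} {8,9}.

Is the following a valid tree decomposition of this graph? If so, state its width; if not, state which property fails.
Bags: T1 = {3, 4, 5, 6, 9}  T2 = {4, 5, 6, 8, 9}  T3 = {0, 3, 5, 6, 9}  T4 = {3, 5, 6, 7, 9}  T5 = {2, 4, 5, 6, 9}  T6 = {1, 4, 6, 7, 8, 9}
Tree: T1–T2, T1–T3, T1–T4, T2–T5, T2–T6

A tree decomposition must satisfy three properties: every vertex lies in some bag; for every edge, both endpoints lie together in some bag; and for every vertex, the bags containing it form a connected subtree. Here bags containing vertex 7 are not connected in the tree, so the decomposition is invalid.

No — bags containing vertex 7 are not connected in the tree.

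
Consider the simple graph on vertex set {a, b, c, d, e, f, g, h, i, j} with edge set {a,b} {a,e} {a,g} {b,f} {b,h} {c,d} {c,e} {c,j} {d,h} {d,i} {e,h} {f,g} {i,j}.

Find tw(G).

A width-2 tree decomposition is:
Bags: B1 = {d, i, j}  B2 = {c, d, j}  B3 = {c, d, h}  B4 = {c, e, h}  B5 = {b, e, h}  B6 = {a, b, e}  B7 = {a, b, f}  B8 = {a, f, g}
Tree: B1–B2, B2–B3, B3–B4, B4–B5, B5–B6, B6–B7, B7–B8
Every bag has size at most 3, so the width is 3 − 1 = 2 and tw(G) ≤ 2. The edges i–j–c–d–i form a cycle, so G is not a tree and its treewidth is at least 2. Therefore the treewidth is 2.

2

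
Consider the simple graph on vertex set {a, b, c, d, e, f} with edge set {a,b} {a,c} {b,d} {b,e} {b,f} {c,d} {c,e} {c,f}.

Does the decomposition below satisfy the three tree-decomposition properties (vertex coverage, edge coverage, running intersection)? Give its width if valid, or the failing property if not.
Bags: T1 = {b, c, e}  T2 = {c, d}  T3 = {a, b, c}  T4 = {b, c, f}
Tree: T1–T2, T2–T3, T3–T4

A tree decomposition must satisfy three properties: every vertex lies in some bag; for every edge, both endpoints lie together in some bag; and for every vertex, the bags containing it form a connected subtree. Here edge (b,d) lies in no bag, so the decomposition is invalid.

No — edge (b,d) lies in no bag.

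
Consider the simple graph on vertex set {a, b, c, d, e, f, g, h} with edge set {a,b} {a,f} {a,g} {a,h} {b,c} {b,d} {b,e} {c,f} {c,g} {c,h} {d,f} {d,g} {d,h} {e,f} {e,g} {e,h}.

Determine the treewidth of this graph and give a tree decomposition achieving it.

The largest bag has 5 vertices, giving width 4; this decomposition certifies tw(G) ≤ 4. For the lower bound: the 5 vertex sets {d,h}, {c,f}, {a,g}, {e}, {b} are disjoint, each induces a connected subgraph, and every pair is joined by at least one edge of G. Contracting each set to a single vertex therefore yields K_{5} as a minor, and since treewidth is minor-monotone, tw(G) ≥ tw(K_{5}) = 4. Combining the bounds, tw(G) = 4.

Treewidth 4.
One such decomposition:
Bags: B1 = {a, c, d, e, h}  B2 = {a, c, d, e, f}  B3 = {a, c, d, e, g}  B4 = {a, b, c, d, e}
Tree: B1–B2, B2–B3, B3–B4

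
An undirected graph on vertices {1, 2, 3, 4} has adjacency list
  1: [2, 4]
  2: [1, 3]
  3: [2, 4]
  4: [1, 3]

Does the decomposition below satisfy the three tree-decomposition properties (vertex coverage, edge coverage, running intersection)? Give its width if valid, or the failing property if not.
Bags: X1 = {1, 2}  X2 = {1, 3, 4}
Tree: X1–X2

A tree decomposition must satisfy three properties: every vertex lies in some bag; for every edge, both endpoints lie together in some bag; and for every vertex, the bags containing it form a connected subtree. Here edge (3,2) lies in no bag, so the decomposition is invalid.

No — edge (3,2) lies in no bag.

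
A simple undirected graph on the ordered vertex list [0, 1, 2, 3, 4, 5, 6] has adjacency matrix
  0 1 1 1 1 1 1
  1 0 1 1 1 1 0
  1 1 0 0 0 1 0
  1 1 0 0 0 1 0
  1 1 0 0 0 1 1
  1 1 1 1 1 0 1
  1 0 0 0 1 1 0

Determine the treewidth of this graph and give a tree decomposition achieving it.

Each bag holds 4 vertices, so the decomposition has width 3, which upper-bounds the treewidth. On the other hand G contains the 4-clique {0, 1, 2, 5}. A clique must lie in a single bag of any decomposition, so no decomposition can have width below 3. Combining the bounds, tw(G) = 3.

Treewidth 3.
One such decomposition:
Bags: B1 = {0, 1, 2, 5}  B2 = {0, 1, 4, 5}  B3 = {0, 1, 3, 5}  B4 = {0, 4, 5, 6}
Tree: B1–B2, B2–B3, B2–B4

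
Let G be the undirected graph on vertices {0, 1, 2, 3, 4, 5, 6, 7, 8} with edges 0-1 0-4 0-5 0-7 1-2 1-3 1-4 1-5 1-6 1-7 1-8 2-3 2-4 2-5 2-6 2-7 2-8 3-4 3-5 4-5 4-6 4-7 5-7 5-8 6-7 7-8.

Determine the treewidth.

4

A width-4 tree decomposition is:
Bags: B1 = {1, 2, 4, 6, 7}  B2 = {1, 2, 4, 5, 7}  B3 = {1, 2, 5, 7, 8}  B4 = {0, 1, 4, 5, 7}  B5 = {1, 2, 3, 4, 5}
Tree: B1–B2, B2–B3, B2–B4, B2–B5
Each bag holds 5 vertices, so the decomposition has width 4, which upper-bounds the treewidth. Conversely, {0, 1, 4, 5, 7} is a clique of size 5, and the vertices of any clique must share a bag in every tree decomposition; so some bag has ≥ 5 vertices and tw(G) ≥ 4. Combining the bounds, tw(G) = 4.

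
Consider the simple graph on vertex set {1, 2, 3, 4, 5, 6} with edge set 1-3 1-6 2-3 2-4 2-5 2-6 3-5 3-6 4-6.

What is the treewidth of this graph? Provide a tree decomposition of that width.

Each bag holds 3 vertices, so the decomposition has width 2, which upper-bounds the treewidth. For the lower bound, the 3 vertices {1, 3, 6} are pairwise adjacent, and any tree decomposition puts a clique entirely inside one bag — forcing width ≥ 2. Hence tw(G) = 2 exactly.

Treewidth 2.
Bags: B1 = {2, 3, 6}  B2 = {1, 3, 6}  B3 = {2, 4, 6}  B4 = {2, 3, 5}
Tree: B1–B2, B1–B3, B1–B4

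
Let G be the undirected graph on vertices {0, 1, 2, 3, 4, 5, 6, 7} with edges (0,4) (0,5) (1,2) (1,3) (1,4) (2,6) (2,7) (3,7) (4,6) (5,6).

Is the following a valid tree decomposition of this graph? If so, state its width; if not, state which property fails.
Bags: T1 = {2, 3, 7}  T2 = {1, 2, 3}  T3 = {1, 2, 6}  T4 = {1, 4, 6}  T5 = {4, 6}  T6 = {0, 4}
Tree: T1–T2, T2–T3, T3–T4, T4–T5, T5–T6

A tree decomposition must satisfy three properties: every vertex lies in some bag; for every edge, both endpoints lie together in some bag; and for every vertex, the bags containing it form a connected subtree. Here vertex 5 appears in no bag, so the decomposition is invalid.

No — vertex 5 appears in no bag.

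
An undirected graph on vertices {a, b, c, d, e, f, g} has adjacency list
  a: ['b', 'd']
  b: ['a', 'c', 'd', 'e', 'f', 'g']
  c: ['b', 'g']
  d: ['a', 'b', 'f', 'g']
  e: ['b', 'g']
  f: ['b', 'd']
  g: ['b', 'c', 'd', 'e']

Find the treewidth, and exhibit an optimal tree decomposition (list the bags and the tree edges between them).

Each bag holds 3 vertices, so the decomposition has width 2, which upper-bounds the treewidth. Conversely, {b, d, g} is a clique of size 3, and the vertices of any clique must share a bag in every tree decomposition; so some bag has ≥ 3 vertices and tw(G) ≥ 2. Combining the bounds, tw(G) = 2.

Treewidth 2.
One optimal decomposition is:
Bags: B1 = {b, e, g}  B2 = {b, d, g}  B3 = {b, c, g}  B4 = {a, b, d}  B5 = {b, d, f}
Tree: B1–B2, B2–B3, B2–B4, B2–B5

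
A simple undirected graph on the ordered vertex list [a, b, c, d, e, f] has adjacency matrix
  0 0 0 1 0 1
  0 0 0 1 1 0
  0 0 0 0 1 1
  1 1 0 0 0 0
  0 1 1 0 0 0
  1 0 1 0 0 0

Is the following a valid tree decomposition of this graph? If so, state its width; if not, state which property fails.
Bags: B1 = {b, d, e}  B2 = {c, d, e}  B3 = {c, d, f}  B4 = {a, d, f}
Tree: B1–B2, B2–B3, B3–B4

Yes; width 2.

Vertex coverage: the bags together contain {a, b, c, d, e, f}, the full vertex set. Edge coverage: each edge of G has both endpoints in at least one bag. Running intersection: for every vertex, the bags containing it form a connected subtree. All three properties hold, so this is a valid tree decomposition of width max|bag| − 1 = 2, and hence tw(G) ≤ 2.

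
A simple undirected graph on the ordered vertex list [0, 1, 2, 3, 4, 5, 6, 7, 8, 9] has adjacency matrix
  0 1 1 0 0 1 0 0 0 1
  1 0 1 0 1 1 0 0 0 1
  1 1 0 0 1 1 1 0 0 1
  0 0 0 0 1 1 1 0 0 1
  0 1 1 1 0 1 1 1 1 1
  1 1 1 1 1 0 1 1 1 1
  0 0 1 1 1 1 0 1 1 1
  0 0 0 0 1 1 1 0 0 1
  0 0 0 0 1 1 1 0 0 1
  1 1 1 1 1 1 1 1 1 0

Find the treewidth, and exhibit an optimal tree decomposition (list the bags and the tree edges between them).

The largest bag has 5 vertices, giving width 4; this decomposition certifies tw(G) ≤ 4. On the other hand G contains the 5-clique {0, 1, 2, 5, 9}. A clique must lie in a single bag of any decomposition, so no decomposition can have width below 4. Combining the bounds, tw(G) = 4.

Treewidth 4.
One optimal decomposition is:
Bags: B1 = {2, 4, 5, 6, 9}  B2 = {4, 5, 6, 7, 9}  B3 = {3, 4, 5, 6, 9}  B4 = {1, 2, 4, 5, 9}  B5 = {0, 1, 2, 5, 9}  B6 = {4, 5, 6, 8, 9}
Tree: B1–B2, B1–B3, B1–B4, B4–B5, B2–B6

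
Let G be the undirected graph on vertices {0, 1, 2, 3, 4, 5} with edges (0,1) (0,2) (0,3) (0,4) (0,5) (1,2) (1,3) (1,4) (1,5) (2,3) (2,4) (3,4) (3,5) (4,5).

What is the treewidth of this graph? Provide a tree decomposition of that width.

Treewidth 4.
One such decomposition:
Bags: B1 = {0, 1, 3, 4, 5}  B2 = {0, 1, 2, 3, 4}
Tree: B1–B2

The largest bag has 5 vertices, giving width 4; this decomposition certifies tw(G) ≤ 4. On the other hand G contains the 5-clique {0, 1, 2, 3, 4}. A clique must lie in a single bag of any decomposition, so no decomposition can have width below 4. The upper and lower bounds meet at 4, so that is the treewidth.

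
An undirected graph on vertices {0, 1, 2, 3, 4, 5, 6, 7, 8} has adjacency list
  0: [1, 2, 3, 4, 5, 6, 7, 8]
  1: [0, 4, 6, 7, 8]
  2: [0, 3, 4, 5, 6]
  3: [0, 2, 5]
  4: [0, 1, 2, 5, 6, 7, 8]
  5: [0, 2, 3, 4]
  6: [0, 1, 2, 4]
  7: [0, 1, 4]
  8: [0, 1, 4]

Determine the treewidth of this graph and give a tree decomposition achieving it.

Every bag has size at most 4, so the width is 4 − 1 = 3 and tw(G) ≤ 3. On the other hand G contains the 4-clique {0, 2, 3, 5}. A clique must lie in a single bag of any decomposition, so no decomposition can have width below 3. Combining the bounds, tw(G) = 3.

Treewidth 3.
One optimal decomposition is:
Bags: B1 = {0, 2, 4, 6}  B2 = {0, 1, 4, 6}  B3 = {0, 1, 4, 8}  B4 = {0, 2, 4, 5}  B5 = {0, 1, 4, 7}  B6 = {0, 2, 3, 5}
Tree: B1–B2, B2–B3, B1–B4, B3–B5, B4–B6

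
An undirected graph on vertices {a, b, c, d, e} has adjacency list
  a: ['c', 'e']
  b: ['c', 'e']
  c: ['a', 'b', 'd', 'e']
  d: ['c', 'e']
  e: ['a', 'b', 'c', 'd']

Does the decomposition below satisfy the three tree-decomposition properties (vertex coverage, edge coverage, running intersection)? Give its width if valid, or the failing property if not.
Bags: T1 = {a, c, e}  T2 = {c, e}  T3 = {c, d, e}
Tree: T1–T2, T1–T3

No — vertex b appears in no bag.

A tree decomposition must satisfy three properties: every vertex lies in some bag; for every edge, both endpoints lie together in some bag; and for every vertex, the bags containing it form a connected subtree. Here vertex b appears in no bag, so the decomposition is invalid.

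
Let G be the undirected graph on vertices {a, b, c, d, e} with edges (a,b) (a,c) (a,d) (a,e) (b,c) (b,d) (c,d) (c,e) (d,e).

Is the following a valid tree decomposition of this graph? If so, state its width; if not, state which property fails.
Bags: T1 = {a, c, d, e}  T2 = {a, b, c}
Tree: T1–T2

No — edge (d,b) lies in no bag.

A tree decomposition must satisfy three properties: every vertex lies in some bag; for every edge, both endpoints lie together in some bag; and for every vertex, the bags containing it form a connected subtree. Here edge (d,b) lies in no bag, so the decomposition is invalid.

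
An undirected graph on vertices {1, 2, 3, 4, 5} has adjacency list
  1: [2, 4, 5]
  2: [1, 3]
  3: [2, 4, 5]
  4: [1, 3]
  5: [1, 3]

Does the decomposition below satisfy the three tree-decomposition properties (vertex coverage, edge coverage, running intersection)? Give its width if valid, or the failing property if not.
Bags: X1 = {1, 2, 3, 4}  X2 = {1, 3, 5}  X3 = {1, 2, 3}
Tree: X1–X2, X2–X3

No — bags containing vertex 2 are not connected in the tree.

A tree decomposition must satisfy three properties: every vertex lies in some bag; for every edge, both endpoints lie together in some bag; and for every vertex, the bags containing it form a connected subtree. Here bags containing vertex 2 are not connected in the tree, so the decomposition is invalid.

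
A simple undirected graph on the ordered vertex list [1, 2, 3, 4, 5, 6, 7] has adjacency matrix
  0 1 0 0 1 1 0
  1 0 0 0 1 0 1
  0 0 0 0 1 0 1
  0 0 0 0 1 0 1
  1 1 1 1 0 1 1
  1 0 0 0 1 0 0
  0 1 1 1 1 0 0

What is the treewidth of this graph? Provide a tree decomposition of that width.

Each bag holds 3 vertices, so the decomposition has width 2, which upper-bounds the treewidth. Conversely, {1, 2, 5} is a clique of size 3, and the vertices of any clique must share a bag in every tree decomposition; so some bag has ≥ 3 vertices and tw(G) ≥ 2. Therefore the treewidth is 2.

Treewidth 2.
One optimal decomposition is:
Bags: B1 = {1, 2, 5}  B2 = {2, 5, 7}  B3 = {4, 5, 7}  B4 = {1, 5, 6}  B5 = {3, 5, 7}
Tree: B1–B2, B2–B3, B1–B4, B2–B5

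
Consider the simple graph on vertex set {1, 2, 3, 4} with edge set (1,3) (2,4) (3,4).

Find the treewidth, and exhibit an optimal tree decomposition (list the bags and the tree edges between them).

The largest bag has 2 vertices, giving width 1; this decomposition certifies tw(G) ≤ 1. Since G has at least one edge (e.g. 1–3), it is not an edgeless graph, so tw(G) ≥ 1. Therefore the treewidth is 1.

Treewidth 1.
Bags: B1 = {1, 3}  B2 = {3, 4}  B3 = {2, 4}
Tree: B1–B2, B2–B3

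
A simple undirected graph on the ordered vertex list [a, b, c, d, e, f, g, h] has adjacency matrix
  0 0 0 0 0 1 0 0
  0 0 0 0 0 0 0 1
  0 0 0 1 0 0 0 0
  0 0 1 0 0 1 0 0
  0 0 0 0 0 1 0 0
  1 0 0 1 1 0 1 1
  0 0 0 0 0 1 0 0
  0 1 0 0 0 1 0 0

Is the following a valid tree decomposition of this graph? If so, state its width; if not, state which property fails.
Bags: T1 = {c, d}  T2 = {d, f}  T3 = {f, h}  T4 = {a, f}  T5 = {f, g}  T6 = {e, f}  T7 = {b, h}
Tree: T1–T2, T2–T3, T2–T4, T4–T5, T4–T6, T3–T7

Every vertex of G appears in some bag (union = {a, b, c, d, e, f, g, h}); every edge is covered by a bag; and for each vertex v the set of bags containing v is connected in the bag tree. The decomposition is therefore valid. The largest bag has 2 vertices, so the width is 1.

Yes; width 1.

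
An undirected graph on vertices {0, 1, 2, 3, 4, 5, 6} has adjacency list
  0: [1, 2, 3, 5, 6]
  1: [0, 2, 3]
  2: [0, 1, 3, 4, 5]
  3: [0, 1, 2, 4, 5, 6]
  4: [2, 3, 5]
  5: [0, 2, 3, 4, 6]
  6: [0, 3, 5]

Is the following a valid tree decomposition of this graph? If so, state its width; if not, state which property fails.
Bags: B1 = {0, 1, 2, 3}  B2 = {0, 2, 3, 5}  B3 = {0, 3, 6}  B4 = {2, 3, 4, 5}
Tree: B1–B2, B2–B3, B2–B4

No — edge (5,6) lies in no bag.

A tree decomposition must satisfy three properties: every vertex lies in some bag; for every edge, both endpoints lie together in some bag; and for every vertex, the bags containing it form a connected subtree. Here edge (5,6) lies in no bag, so the decomposition is invalid.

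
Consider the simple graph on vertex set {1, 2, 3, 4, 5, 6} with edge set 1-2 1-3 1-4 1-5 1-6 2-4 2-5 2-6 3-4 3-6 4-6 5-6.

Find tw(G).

A width-3 tree decomposition is:
Bags: B1 = {1, 2, 4, 6}  B2 = {1, 3, 4, 6}  B3 = {1, 2, 5, 6}
Tree: B1–B2, B1–B3
The largest bag has 4 vertices, giving width 3; this decomposition certifies tw(G) ≤ 3. Conversely, {1, 2, 4, 6} is a clique of size 4, and the vertices of any clique must share a bag in every tree decomposition; so some bag has ≥ 4 vertices and tw(G) ≥ 3. Therefore the treewidth is 3.

3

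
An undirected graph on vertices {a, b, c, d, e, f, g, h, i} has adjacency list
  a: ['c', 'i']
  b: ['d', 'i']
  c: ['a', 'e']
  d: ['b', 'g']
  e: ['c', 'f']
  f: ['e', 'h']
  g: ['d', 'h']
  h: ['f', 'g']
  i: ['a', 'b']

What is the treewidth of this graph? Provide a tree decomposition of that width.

The largest bag has 3 vertices, giving width 2; this decomposition certifies tw(G) ≤ 2. For the lower bound, G contains the cycle f–h–g–d–b–i–a–c–e–f, so G is not a forest; only forests have treewidth ≤ 1, hence tw(G) ≥ 2. Combining the bounds, tw(G) = 2.

Treewidth 2.
One such decomposition:
Bags: B1 = {f, g, h}  B2 = {d, f, g}  B3 = {b, d, f}  B4 = {b, f, i}  B5 = {a, f, i}  B6 = {a, c, f}  B7 = {c, e, f}
Tree: B1–B2, B2–B3, B3–B4, B4–B5, B5–B6, B6–B7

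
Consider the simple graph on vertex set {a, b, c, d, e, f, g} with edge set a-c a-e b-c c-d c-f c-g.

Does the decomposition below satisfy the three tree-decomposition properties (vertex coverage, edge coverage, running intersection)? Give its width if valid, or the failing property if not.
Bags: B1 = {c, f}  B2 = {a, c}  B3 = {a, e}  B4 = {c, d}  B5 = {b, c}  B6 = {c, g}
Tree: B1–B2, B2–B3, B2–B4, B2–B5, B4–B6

Vertex coverage: the bags together contain {a, b, c, d, e, f, g}, the full vertex set. Edge coverage: each edge of G has both endpoints in at least one bag. Running intersection: for every vertex, the bags containing it form a connected subtree. All three properties hold, so this is a valid tree decomposition of width max|bag| − 1 = 1, and hence tw(G) ≤ 1.

Yes; width 1.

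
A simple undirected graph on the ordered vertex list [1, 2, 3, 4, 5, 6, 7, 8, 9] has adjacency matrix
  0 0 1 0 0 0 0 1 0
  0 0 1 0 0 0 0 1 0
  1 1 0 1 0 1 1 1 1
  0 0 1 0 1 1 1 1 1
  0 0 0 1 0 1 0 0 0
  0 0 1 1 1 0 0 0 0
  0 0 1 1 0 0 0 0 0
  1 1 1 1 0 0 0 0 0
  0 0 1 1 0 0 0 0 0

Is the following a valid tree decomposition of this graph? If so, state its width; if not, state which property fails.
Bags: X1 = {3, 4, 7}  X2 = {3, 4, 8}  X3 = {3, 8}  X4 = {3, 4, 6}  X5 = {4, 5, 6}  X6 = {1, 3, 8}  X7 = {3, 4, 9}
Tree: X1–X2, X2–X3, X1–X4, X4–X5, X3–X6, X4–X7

No — vertex 2 appears in no bag.

A tree decomposition must satisfy three properties: every vertex lies in some bag; for every edge, both endpoints lie together in some bag; and for every vertex, the bags containing it form a connected subtree. Here vertex 2 appears in no bag, so the decomposition is invalid.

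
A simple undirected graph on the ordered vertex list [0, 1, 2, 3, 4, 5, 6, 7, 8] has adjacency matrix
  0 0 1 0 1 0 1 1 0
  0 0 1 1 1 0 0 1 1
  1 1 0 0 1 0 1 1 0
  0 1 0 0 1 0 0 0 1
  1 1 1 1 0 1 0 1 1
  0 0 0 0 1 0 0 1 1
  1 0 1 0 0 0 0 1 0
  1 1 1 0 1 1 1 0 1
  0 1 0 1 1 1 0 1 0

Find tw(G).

3

A width-3 tree decomposition is:
Bags: B1 = {1, 4, 7, 8}  B2 = {1, 2, 4, 7}  B3 = {0, 2, 4, 7}  B4 = {0, 2, 6, 7}  B5 = {4, 5, 7, 8}  B6 = {1, 3, 4, 8}
Tree: B1–B2, B2–B3, B3–B4, B1–B5, B1–B6
Each bag holds 4 vertices, so the decomposition has width 3, which upper-bounds the treewidth. On the other hand G contains the 4-clique {1, 3, 4, 8}. A clique must lie in a single bag of any decomposition, so no decomposition can have width below 3. The upper and lower bounds meet at 3, so that is the treewidth.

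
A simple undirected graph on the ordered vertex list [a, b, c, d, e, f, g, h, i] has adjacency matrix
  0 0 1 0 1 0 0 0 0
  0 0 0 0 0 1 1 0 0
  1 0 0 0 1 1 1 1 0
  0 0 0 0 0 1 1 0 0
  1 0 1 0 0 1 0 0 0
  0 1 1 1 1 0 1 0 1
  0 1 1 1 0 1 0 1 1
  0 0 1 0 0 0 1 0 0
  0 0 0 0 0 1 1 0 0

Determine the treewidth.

2

A width-2 tree decomposition is:
Bags: B1 = {f, g, i}  B2 = {b, f, g}  B3 = {c, f, g}  B4 = {c, e, f}  B5 = {a, c, e}  B6 = {d, f, g}  B7 = {c, g, h}
Tree: B1–B2, B1–B3, B3–B4, B4–B5, B2–B6, B3–B7
The largest bag has 3 vertices, giving width 2; this decomposition certifies tw(G) ≤ 2. For the lower bound, the 3 vertices {a, c, e} are pairwise adjacent, and any tree decomposition puts a clique entirely inside one bag — forcing width ≥ 2. Combining the bounds, tw(G) = 2.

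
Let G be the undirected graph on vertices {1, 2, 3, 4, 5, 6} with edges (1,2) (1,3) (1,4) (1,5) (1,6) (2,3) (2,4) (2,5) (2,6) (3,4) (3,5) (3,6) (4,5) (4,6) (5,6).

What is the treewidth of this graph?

5

A width-5 tree decomposition is:
Bags: B1 = {1, 2, 3, 4, 5, 6}
Tree: (single bag)
With just one bag of size 6, the width is 6 − 1 = 5, so tw(G) ≤ 5. For the lower bound, the 6 vertices {1, 2, 3, 4, 5, 6} are pairwise adjacent, and any tree decomposition puts a clique entirely inside one bag — forcing width ≥ 5. Combining the bounds, tw(G) = 5.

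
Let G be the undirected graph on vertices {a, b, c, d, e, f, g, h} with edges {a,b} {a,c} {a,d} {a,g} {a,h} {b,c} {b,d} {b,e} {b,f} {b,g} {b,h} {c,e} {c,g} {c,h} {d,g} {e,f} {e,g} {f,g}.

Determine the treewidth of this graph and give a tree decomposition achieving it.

The largest bag has 4 vertices, giving width 3; this decomposition certifies tw(G) ≤ 3. On the other hand G contains the 4-clique {a, b, d, g}. A clique must lie in a single bag of any decomposition, so no decomposition can have width below 3. The upper and lower bounds meet at 3, so that is the treewidth.

Treewidth 3.
One optimal decomposition is:
Bags: B1 = {a, b, d, g}  B2 = {a, b, c, g}  B3 = {b, c, e, g}  B4 = {b, e, f, g}  B5 = {a, b, c, h}
Tree: B1–B2, B2–B3, B3–B4, B2–B5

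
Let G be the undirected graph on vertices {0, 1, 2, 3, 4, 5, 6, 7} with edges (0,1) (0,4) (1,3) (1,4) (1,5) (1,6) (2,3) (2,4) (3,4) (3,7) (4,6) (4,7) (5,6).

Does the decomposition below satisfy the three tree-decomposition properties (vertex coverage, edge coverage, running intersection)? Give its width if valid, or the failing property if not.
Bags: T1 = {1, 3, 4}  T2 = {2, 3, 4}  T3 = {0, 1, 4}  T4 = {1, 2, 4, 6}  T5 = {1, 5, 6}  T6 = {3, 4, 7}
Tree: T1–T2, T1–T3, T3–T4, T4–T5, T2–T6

No — bags containing vertex 2 are not connected in the tree.

A tree decomposition must satisfy three properties: every vertex lies in some bag; for every edge, both endpoints lie together in some bag; and for every vertex, the bags containing it form a connected subtree. Here bags containing vertex 2 are not connected in the tree, so the decomposition is invalid.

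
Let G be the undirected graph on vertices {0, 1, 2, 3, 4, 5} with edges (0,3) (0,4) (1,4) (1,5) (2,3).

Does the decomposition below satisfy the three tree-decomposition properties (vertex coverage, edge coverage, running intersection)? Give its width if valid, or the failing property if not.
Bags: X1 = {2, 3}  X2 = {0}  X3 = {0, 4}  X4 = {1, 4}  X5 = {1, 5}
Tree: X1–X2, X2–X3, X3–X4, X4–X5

No — edge (3,0) lies in no bag.

A tree decomposition must satisfy three properties: every vertex lies in some bag; for every edge, both endpoints lie together in some bag; and for every vertex, the bags containing it form a connected subtree. Here edge (3,0) lies in no bag, so the decomposition is invalid.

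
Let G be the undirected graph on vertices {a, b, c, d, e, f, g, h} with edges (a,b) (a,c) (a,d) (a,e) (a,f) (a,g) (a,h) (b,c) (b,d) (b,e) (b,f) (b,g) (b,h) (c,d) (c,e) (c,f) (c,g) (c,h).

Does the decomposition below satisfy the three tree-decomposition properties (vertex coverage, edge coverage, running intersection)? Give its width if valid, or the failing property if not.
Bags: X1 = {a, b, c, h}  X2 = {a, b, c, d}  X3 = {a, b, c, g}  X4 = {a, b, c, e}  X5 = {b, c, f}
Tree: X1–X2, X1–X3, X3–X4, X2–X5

A tree decomposition must satisfy three properties: every vertex lies in some bag; for every edge, both endpoints lie together in some bag; and for every vertex, the bags containing it form a connected subtree. Here edge (a,f) lies in no bag, so the decomposition is invalid.

No — edge (a,f) lies in no bag.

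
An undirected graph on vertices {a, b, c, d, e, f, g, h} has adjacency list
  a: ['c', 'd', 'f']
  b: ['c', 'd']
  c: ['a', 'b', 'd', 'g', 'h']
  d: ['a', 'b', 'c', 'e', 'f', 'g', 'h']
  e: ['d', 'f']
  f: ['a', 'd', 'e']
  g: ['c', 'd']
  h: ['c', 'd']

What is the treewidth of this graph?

A width-2 tree decomposition is:
Bags: B1 = {b, c, d}  B2 = {a, c, d}  B3 = {a, d, f}  B4 = {c, d, h}  B5 = {d, e, f}  B6 = {c, d, g}
Tree: B1–B2, B2–B3, B2–B4, B3–B5, B4–B6
The largest bag has 3 vertices, giving width 2; this decomposition certifies tw(G) ≤ 2. Conversely, {d, e, f} is a clique of size 3, and the vertices of any clique must share a bag in every tree decomposition; so some bag has ≥ 3 vertices and tw(G) ≥ 2. Therefore the treewidth is 2.

2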